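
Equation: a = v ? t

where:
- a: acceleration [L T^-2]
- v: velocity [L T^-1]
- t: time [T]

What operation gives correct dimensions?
division (÷): a = v ÷ t

a [L T^-2]; v [L T^-1]; t [T].
v × t → [L] ✗
v ÷ t → [L T^-2] ✓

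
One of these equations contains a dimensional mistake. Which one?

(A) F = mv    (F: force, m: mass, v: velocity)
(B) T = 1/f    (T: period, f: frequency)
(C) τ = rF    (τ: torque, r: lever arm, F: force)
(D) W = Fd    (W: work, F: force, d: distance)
(A) F = mv

The equation (A) F = mv is dimensionally incorrect.

LHS (F): [L M T^-2]
RHS (mv): [L M T^-1] ✗

The dimensions do not match. The other three equations balance.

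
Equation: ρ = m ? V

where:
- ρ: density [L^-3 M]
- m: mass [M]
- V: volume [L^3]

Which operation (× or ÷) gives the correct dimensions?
division (÷): ρ = m ÷ V

ρ [L^-3 M]; m [M]; V [L^3].
m × V → [L^3 M] ✗
m ÷ V → [L^-3 M] ✓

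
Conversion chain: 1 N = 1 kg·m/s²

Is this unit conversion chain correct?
The chain is correct (no errors).

Correct: Newton is defined as kg·m/s²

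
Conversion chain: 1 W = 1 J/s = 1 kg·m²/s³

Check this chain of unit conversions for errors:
The chain is correct (no errors).

Correct: Watt is Joule per second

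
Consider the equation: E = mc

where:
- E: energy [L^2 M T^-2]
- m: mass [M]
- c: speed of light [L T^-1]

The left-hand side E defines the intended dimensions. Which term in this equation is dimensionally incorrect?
The right-hand side term mc

E has dimensions [L^2 M T^-2], but mc has dimensions [L M T^-1], so the term mc is dimensionally wrong for E.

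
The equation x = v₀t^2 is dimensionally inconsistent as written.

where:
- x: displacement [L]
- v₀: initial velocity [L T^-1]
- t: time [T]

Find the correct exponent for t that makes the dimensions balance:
The exponent of t should be 1: x = v₀t

The LHS x has dimensions [L]; t has dimensions [T].
As written, the RHS v₀t^2 (exponent 2 on t) has dimensions [L T], which does not match.
With exponent 1, the RHS v₀t has dimensions [L], matching the LHS.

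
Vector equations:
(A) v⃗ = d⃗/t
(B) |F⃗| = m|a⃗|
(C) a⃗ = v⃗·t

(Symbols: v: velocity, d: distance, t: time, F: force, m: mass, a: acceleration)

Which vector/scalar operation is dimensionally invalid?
(C) a⃗ = v⃗·t

(A) v⃗ = d⃗/t: LHS [L T^-1], RHS [L T^-1] ✓ — displacement (vector) divided by time (scalar)
(B) |F⃗| = m|a⃗|: LHS [L M T^-2], RHS [L M T^-2] ✓ — magnitudes of vectors are scalars
(C) a⃗ = v⃗·t: LHS [L T^-2], RHS [L] ✗ — acceleration is velocity per time; should be v⃗/t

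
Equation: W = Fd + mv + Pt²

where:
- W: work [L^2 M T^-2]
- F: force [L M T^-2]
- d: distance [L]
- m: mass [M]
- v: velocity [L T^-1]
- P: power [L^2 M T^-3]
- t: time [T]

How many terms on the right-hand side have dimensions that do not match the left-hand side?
2

LHS W: [L^2 M T^-2]
- Fd: [L^2 M T^-2] ✓
- mv: [L M T^-1] ✗
- Pt²: [L^2 M T^-1] ✗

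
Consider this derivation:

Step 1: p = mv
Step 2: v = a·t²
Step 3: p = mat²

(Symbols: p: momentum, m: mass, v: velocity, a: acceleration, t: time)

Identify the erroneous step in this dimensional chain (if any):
Step 2

Step 1: p = mv → LHS [L M T^-1], RHS [L M T^-1] ✓
Step 2: v = a·t² → LHS [L T^-1], RHS [L] ✗

The first dimensional inconsistency appears in step 2: v = a·t²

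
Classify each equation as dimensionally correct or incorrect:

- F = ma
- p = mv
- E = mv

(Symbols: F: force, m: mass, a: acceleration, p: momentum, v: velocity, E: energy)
Dimensionally correct: F = ma, p = mv
Dimensionally incorrect: E = mv
Ordered (correct first, then incorrect): F = ma, p = mv, E = mv

- F = ma: LHS [L M T^-2], RHS [L M T^-2] → correct ✓
- p = mv: LHS [L M T^-1], RHS [L M T^-1] → correct ✓
- E = mv: LHS [L^2 M T^-2], RHS [L M T^-1] → incorrect ✗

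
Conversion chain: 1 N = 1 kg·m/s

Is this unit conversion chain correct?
The chain is incorrect (it contains an error).

Incorrect: Newton is kg·m/s², not kg·m/s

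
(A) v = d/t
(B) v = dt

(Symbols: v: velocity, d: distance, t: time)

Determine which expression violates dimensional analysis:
(B)

(A) v = d/t: LHS [L T^-1], RHS [L T^-1] ✓
(B) v = dt: LHS [L T^-1], RHS [L T] ✗

Expression (B) v = dt is dimensionally incorrect.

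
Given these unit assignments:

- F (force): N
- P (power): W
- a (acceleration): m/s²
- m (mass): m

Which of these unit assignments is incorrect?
m

The variable m (mass) should have units kg, not m.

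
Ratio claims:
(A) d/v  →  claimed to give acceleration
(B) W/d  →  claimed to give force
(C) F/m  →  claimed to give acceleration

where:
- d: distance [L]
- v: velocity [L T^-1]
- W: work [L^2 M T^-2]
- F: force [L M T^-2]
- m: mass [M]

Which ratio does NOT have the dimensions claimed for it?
(A) d/v does not give acceleration

(A) d/v: [T] ≠ acceleration [L T^-2] ✗
(B) W/d: [L M T^-2] = force [L M T^-2] ✓
(C) F/m: [L T^-2] = acceleration [L T^-2] ✓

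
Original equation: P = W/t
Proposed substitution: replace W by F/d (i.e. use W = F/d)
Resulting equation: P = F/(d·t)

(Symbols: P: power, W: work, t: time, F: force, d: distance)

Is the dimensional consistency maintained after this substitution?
No

[W] = [L^2 M T^-2] and [F/d] = [M T^-2]. These differ, so the substitution replaces a quantity by one of different dimensions and the result P = F/(d·t) has LHS [L^2 M T^-3] vs RHS [M T^-3] — inconsistent.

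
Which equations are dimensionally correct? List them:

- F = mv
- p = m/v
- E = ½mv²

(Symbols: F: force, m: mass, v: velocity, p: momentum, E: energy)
Dimensionally correct: E = ½mv²
Dimensionally incorrect: F = mv, p = m/v
Ordered (correct first, then incorrect): E = ½mv², F = mv, p = m/v

- F = mv: LHS [L M T^-2], RHS [L M T^-1] → incorrect ✗
- p = m/v: LHS [L M T^-1], RHS [L^-1 M T] → incorrect ✗
- E = ½mv²: LHS [L^2 M T^-2], RHS [L^2 M T^-2] → correct ✓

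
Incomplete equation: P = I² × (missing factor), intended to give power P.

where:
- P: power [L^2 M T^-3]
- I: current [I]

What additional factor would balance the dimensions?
R (resistance), dimensions [I^-2 L^2 M T^-3]

P has dimensions [L^2 M T^-3] and I² has dimensions [I^2].
The missing factor must have dimensions [L^2 M T^-3] / [I^2] = [I^-2 L^2 M T^-3], i.e. resistance (R).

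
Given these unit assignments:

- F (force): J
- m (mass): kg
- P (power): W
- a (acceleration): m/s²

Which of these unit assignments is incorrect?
F

The variable F (force) should have units N, not J.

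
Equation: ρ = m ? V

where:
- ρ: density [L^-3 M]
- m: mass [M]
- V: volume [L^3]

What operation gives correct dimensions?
division (÷): ρ = m ÷ V

ρ [L^-3 M]; m [M]; V [L^3].
m × V → [L^3 M] ✗
m ÷ V → [L^-3 M] ✓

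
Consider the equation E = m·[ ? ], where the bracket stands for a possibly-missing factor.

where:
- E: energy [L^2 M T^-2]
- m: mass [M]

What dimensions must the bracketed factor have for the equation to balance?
[L^2 T^-2] — velocity squared (e.g. v²)

E has dimensions [L^2 M T^-2]; m has dimensions [M].
The bracketed factor must supply [L^2 M T^-2] / [M] = [L^2 T^-2].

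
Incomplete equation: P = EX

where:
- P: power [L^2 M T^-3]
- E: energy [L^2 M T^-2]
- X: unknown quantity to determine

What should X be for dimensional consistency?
X = f (inverse time / frequency (1/t)), dimensions [T^-1]

P has dimensions [L^2 M T^-3]; the rest of the RHS (E) has dimensions [L^2 M T^-2].
So X must have dimensions [T^-1] — X = f (inverse time / frequency (1/t)).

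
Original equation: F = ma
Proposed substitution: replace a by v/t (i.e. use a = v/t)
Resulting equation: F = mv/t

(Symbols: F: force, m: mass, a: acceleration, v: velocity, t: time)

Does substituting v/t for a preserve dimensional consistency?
Yes

[a] = [L T^-2] and [v/t] = [L T^-2]. These match, so the substitution replaces a quantity by one of the same dimensions and the result F = mv/t has LHS [L M T^-2] vs RHS [L M T^-2] — still consistent.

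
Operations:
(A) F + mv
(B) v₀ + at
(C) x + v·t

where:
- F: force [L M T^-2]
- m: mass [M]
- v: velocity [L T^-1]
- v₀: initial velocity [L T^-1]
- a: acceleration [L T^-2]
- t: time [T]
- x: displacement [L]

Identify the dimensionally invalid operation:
(A) F + mv

(A) F + mv: F [L M T^-2] and mv [L M T^-1] — different dimensions cannot be added/subtracted ✗
(B) v₀ + at: v₀ [L T^-1] and at [L T^-1] — same dimensions ✓
(C) x + v·t: x [L] and v·t [L] — same dimensions ✓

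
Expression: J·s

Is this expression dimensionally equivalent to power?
No

The expression J·s has dimensions [L^2 M T^-1], but power has dimensions [L^2 M T^-3].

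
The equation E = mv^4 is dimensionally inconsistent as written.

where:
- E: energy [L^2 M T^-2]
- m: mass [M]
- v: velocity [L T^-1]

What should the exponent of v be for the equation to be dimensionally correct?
The exponent of v should be 2: E = mv^2

The LHS E has dimensions [L^2 M T^-2]; v has dimensions [L T^-1].
As written, the RHS mv^4 (exponent 4 on v) has dimensions [L^4 M T^-4], which does not match.
With exponent 2, the RHS mv^2 has dimensions [L^2 M T^-2], matching the LHS.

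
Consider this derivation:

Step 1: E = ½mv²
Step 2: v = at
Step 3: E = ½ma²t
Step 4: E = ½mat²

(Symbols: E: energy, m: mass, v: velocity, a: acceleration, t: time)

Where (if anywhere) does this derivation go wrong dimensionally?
Step 3

Step 1: E = ½mv² → LHS [L^2 M T^-2], RHS [L^2 M T^-2] ✓
Step 2: v = at → LHS [L T^-1], RHS [L T^-1] ✓
Step 3: E = ½ma²t → LHS [L^2 M T^-2], RHS [L^2 M T^-3] ✗

The first dimensional inconsistency appears in step 3: E = ½ma²t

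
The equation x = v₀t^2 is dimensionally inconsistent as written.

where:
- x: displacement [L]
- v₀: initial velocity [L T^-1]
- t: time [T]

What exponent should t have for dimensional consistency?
The exponent of t should be 1: x = v₀t

The LHS x has dimensions [L]; t has dimensions [T].
As written, the RHS v₀t^2 (exponent 2 on t) has dimensions [L T], which does not match.
With exponent 1, the RHS v₀t has dimensions [L], matching the LHS.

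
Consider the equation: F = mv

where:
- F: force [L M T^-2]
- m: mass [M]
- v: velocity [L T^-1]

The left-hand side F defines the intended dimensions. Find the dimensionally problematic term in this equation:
The right-hand side term mv

F has dimensions [L M T^-2], but mv has dimensions [L M T^-1], so the term mv is dimensionally wrong for F.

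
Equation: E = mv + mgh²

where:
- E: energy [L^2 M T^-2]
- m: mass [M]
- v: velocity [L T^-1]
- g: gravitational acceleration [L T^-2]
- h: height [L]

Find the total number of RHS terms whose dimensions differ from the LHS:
2

LHS E: [L^2 M T^-2]
- mv: [L M T^-1] ✗
- mgh²: [L^3 M T^-2] ✗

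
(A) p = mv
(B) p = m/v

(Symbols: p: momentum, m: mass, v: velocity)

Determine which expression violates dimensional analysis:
(B)

(A) p = mv: LHS [L M T^-1], RHS [L M T^-1] ✓
(B) p = m/v: LHS [L M T^-1], RHS [L^-1 M T] ✗

Expression (B) p = m/v is dimensionally incorrect.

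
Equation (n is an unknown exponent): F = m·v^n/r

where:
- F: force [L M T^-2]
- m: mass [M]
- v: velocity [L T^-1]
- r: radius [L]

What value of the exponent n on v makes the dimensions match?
n = 2

F has dimensions [L M T^-2]; v has dimensions [L T^-1].
The rest of the RHS has dimensions [L^-1 M], so v^n must supply [L^2 T^-2].
With n = 2: m·v^2/r has dimensions [L M T^-2], matching the LHS ✓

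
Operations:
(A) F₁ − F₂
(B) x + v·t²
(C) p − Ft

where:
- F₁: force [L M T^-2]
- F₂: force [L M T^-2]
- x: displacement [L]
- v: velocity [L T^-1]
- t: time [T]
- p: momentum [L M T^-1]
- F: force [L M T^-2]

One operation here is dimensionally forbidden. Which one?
(B) x + v·t²

(A) F₁ − F₂: F₁ [L M T^-2] and F₂ [L M T^-2] — same dimensions ✓
(B) x + v·t²: x [L] and v·t² [L T] — different dimensions cannot be added/subtracted ✗
(C) p − Ft: p [L M T^-1] and Ft [L M T^-1] — same dimensions ✓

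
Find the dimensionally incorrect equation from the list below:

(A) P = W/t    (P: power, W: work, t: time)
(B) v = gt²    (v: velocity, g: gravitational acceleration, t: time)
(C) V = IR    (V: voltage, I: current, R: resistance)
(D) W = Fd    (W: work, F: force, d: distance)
(B) v = gt²

The equation (B) v = gt² is dimensionally incorrect.

LHS (v): [L T^-1]
RHS (gt²): [L] ✗

The dimensions do not match. The other three equations balance.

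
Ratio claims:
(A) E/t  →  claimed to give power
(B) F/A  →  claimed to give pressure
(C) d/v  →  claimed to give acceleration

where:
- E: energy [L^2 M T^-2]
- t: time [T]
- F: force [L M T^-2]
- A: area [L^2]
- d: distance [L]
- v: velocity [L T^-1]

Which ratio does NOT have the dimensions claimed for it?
(C) d/v does not give acceleration

(A) E/t: [L^2 M T^-3] = power [L^2 M T^-3] ✓
(B) F/A: [L^-1 M T^-2] = pressure [L^-1 M T^-2] ✓
(C) d/v: [T] ≠ acceleration [L T^-2] ✗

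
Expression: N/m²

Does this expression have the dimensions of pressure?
Yes

The expression N/m² has dimensions [L^-1 M T^-2], which is exactly pressure [L^-1 M T^-2].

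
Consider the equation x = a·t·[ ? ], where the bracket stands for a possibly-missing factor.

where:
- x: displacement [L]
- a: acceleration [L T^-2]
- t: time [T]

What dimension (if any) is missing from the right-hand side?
[T] — time (e.g. t)

x has dimensions [L]; a·t has dimensions [L T^-1].
The bracketed factor must supply [L] / [L T^-1] = [T].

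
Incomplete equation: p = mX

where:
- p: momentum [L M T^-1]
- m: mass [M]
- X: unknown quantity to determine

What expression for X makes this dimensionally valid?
X = v (velocity), dimensions [L T^-1]

p has dimensions [L M T^-1]; the rest of the RHS (m) has dimensions [M].
So X must have dimensions [L T^-1] — X = v (velocity).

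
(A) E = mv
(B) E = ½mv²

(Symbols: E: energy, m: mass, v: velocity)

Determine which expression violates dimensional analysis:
(A)

(A) E = mv: LHS [L^2 M T^-2], RHS [L M T^-1] ✗
(B) E = ½mv²: LHS [L^2 M T^-2], RHS [L^2 M T^-2] ✓

Expression (A) E = mv is dimensionally incorrect.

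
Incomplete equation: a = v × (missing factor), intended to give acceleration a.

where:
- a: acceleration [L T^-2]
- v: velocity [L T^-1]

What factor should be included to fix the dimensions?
1/t (inverse time), dimensions [T^-1]

a has dimensions [L T^-2] and v has dimensions [L T^-1].
The missing factor must have dimensions [L T^-2] / [L T^-1] = [T^-1], i.e. inverse time (1/t).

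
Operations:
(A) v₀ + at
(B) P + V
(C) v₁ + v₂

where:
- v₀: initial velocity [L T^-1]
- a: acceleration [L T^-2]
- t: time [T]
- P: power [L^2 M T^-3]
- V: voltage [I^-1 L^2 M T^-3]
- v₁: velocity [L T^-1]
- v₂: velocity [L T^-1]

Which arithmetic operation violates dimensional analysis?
(B) P + V

(A) v₀ + at: v₀ [L T^-1] and at [L T^-1] — same dimensions ✓
(B) P + V: P [L^2 M T^-3] and V [I^-1 L^2 M T^-3] — different dimensions cannot be added/subtracted ✗
(C) v₁ + v₂: v₁ [L T^-1] and v₂ [L T^-1] — same dimensions ✓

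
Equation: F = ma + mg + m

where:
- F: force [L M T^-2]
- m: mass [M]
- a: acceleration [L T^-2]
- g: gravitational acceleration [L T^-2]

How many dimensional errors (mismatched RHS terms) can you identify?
1

LHS F: [L M T^-2]
- ma: [L M T^-2] ✓
- mg: [L M T^-2] ✓
- m: [M] ✗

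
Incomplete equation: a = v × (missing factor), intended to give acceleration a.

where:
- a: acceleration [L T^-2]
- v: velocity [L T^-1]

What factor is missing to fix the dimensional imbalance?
1/t (inverse time), dimensions [T^-1]

a has dimensions [L T^-2] and v has dimensions [L T^-1].
The missing factor must have dimensions [L T^-2] / [L T^-1] = [T^-1], i.e. inverse time (1/t).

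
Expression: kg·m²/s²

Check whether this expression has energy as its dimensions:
Yes

The expression kg·m²/s² has dimensions [L^2 M T^-2], which is exactly energy [L^2 M T^-2].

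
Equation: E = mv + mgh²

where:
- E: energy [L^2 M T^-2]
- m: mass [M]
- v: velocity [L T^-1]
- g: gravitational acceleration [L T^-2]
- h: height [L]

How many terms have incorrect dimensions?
2

LHS E: [L^2 M T^-2]
- mv: [L M T^-1] ✗
- mgh²: [L^3 M T^-2] ✗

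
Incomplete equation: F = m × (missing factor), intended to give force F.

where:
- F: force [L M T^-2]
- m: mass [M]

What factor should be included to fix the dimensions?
a (acceleration), dimensions [L T^-2]

F has dimensions [L M T^-2] and m has dimensions [M].
The missing factor must have dimensions [L M T^-2] / [M] = [L T^-2], i.e. acceleration (a).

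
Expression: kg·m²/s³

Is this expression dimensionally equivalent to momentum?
No

The expression kg·m²/s³ has dimensions [L^2 M T^-3], but momentum has dimensions [L M T^-1].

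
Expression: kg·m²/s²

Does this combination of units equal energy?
Yes

The expression kg·m²/s² has dimensions [L^2 M T^-2], which is exactly energy [L^2 M T^-2].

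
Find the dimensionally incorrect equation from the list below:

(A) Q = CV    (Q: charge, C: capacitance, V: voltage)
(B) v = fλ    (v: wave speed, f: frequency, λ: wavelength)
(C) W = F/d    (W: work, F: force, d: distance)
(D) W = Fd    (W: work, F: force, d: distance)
(C) W = F/d

The equation (C) W = F/d is dimensionally incorrect.

LHS (W): [L^2 M T^-2]
RHS (F/d): [M T^-2] ✗

The dimensions do not match. The other three equations balance.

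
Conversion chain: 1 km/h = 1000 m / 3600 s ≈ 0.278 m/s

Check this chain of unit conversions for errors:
The chain is correct (no errors).

Correct: 1 km = 1000 m, 1 h = 3600 s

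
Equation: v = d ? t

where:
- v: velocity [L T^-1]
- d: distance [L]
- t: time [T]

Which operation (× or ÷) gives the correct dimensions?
division (÷): v = d ÷ t

v [L T^-1]; d [L]; t [T].
d × t → [L T] ✗
d ÷ t → [L T^-1] ✓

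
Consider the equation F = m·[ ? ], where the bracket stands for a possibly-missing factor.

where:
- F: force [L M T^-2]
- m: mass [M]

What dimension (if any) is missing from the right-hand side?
[L T^-2] — acceleration (e.g. a)

F has dimensions [L M T^-2]; m has dimensions [M].
The bracketed factor must supply [L M T^-2] / [M] = [L T^-2].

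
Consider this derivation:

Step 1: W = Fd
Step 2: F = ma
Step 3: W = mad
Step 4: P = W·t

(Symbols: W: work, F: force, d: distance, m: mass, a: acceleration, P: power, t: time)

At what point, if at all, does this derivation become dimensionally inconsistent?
Step 4

Step 1: W = Fd → LHS [L^2 M T^-2], RHS [L^2 M T^-2] ✓
Step 2: F = ma → LHS [L M T^-2], RHS [L M T^-2] ✓
Step 3: W = mad → LHS [L^2 M T^-2], RHS [L^2 M T^-2] ✓
Step 4: P = W·t → LHS [L^2 M T^-3], RHS [L^2 M T^-1] ✗

The first dimensional inconsistency appears in step 4: P = W·t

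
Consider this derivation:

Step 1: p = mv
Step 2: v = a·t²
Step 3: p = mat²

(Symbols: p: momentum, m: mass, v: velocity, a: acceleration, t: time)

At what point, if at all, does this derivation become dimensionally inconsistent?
Step 2

Step 1: p = mv → LHS [L M T^-1], RHS [L M T^-1] ✓
Step 2: v = a·t² → LHS [L T^-1], RHS [L] ✗

The first dimensional inconsistency appears in step 2: v = a·t²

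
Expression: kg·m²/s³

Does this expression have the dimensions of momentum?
No

The expression kg·m²/s³ has dimensions [L^2 M T^-3], but momentum has dimensions [L M T^-1].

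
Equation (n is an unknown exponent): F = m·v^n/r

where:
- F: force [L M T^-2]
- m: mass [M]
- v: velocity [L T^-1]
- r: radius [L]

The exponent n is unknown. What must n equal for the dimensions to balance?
n = 2

F has dimensions [L M T^-2]; v has dimensions [L T^-1].
The rest of the RHS has dimensions [L^-1 M], so v^n must supply [L^2 T^-2].
With n = 2: m·v^2/r has dimensions [L M T^-2], matching the LHS ✓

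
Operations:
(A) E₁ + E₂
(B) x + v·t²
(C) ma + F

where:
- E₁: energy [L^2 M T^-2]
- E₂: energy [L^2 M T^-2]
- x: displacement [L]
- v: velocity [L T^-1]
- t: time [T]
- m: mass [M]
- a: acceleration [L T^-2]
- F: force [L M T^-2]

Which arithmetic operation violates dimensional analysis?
(B) x + v·t²

(A) E₁ + E₂: E₁ [L^2 M T^-2] and E₂ [L^2 M T^-2] — same dimensions ✓
(B) x + v·t²: x [L] and v·t² [L T] — different dimensions cannot be added/subtracted ✗
(C) ma + F: ma [L M T^-2] and F [L M T^-2] — same dimensions ✓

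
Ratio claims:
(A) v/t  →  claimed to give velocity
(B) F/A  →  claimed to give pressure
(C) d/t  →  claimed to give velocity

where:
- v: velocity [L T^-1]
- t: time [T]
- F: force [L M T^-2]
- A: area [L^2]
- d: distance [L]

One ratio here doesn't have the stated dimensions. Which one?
(A) v/t does not give velocity

(A) v/t: [L T^-2] ≠ velocity [L T^-1] ✗
(B) F/A: [L^-1 M T^-2] = pressure [L^-1 M T^-2] ✓
(C) d/t: [L T^-1] = velocity [L T^-1] ✓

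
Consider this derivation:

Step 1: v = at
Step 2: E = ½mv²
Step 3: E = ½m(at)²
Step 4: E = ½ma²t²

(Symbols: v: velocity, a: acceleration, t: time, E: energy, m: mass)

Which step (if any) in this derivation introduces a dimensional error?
No step introduces an error — all steps are dimensionally consistent.

Step 1: v = at → LHS [L T^-1], RHS [L T^-1] ✓
Step 2: E = ½mv² → LHS [L^2 M T^-2], RHS [L^2 M T^-2] ✓
Step 3: E = ½m(at)² → LHS [L^2 M T^-2], RHS [L^2 M T^-2] ✓
Step 4: E = ½ma²t² → LHS [L^2 M T^-2], RHS [L^2 M T^-2] ✓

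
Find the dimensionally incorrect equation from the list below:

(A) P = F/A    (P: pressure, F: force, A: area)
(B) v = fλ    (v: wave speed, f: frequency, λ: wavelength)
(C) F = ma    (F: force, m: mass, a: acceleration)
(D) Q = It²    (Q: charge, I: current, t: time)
(D) Q = It²

The equation (D) Q = It² is dimensionally incorrect.

LHS (Q): [I T]
RHS (It²): [I T^2] ✗

The dimensions do not match. The other three equations balance.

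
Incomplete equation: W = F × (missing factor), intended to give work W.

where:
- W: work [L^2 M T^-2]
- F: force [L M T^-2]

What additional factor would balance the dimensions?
d (distance), dimensions [L]

W has dimensions [L^2 M T^-2] and F has dimensions [L M T^-2].
The missing factor must have dimensions [L^2 M T^-2] / [L M T^-2] = [L], i.e. distance (d).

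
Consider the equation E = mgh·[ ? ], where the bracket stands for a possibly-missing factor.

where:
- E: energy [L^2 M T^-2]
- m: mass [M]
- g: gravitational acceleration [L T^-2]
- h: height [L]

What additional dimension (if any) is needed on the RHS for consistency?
Nothing is missing — the bracketed factor must be dimensionless.

E has dimensions [L^2 M T^-2] and mgh already has dimensions [L^2 M T^-2], so E = mgh is dimensionally complete.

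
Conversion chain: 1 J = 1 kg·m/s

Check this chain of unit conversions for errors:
The chain is incorrect (it contains an error).

Incorrect: Joule is kg·m²/s², not kg·m/s (that is momentum)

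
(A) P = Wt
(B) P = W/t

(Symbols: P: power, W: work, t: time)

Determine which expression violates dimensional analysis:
(A)

(A) P = Wt: LHS [L^2 M T^-3], RHS [L^2 M T^-1] ✗
(B) P = W/t: LHS [L^2 M T^-3], RHS [L^2 M T^-3] ✓

Expression (A) P = Wt is dimensionally incorrect.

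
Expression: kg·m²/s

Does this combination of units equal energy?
No

The expression kg·m²/s has dimensions [L^2 M T^-1], but energy has dimensions [L^2 M T^-2].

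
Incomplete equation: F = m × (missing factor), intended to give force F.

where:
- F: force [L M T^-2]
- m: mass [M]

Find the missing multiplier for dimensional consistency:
a (acceleration), dimensions [L T^-2]

F has dimensions [L M T^-2] and m has dimensions [M].
The missing factor must have dimensions [L M T^-2] / [M] = [L T^-2], i.e. acceleration (a).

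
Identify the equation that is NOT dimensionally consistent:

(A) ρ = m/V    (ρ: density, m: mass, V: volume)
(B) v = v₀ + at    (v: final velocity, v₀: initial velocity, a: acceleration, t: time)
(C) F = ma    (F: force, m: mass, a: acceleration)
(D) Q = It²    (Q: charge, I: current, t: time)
(D) Q = It²

The equation (D) Q = It² is dimensionally incorrect.

LHS (Q): [I T]
RHS (It²): [I T^2] ✗

The dimensions do not match. The other three equations balance.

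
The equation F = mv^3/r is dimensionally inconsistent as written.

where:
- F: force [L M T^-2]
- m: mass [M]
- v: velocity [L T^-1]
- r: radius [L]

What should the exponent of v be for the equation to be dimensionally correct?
The exponent of v should be 2: F = mv^2/r

The LHS F has dimensions [L M T^-2]; v has dimensions [L T^-1].
As written, the RHS mv^3/r (exponent 3 on v) has dimensions [L^2 M T^-3], which does not match.
With exponent 2, the RHS mv^2/r has dimensions [L M T^-2], matching the LHS.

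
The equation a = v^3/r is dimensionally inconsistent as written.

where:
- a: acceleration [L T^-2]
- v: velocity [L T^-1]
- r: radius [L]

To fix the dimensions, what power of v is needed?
The exponent of v should be 2: a = v^2/r

The LHS a has dimensions [L T^-2]; v has dimensions [L T^-1].
As written, the RHS v^3/r (exponent 3 on v) has dimensions [L^2 T^-3], which does not match.
With exponent 2, the RHS v^2/r has dimensions [L T^-2], matching the LHS.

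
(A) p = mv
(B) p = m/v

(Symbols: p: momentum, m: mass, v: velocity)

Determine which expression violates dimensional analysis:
(B)

(A) p = mv: LHS [L M T^-1], RHS [L M T^-1] ✓
(B) p = m/v: LHS [L M T^-1], RHS [L^-1 M T] ✗

Expression (B) p = m/v is dimensionally incorrect.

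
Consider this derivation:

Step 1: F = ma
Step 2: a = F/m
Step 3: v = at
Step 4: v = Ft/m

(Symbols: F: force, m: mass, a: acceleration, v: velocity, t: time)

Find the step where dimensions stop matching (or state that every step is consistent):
No step introduces an error — all steps are dimensionally consistent.

Step 1: F = ma → LHS [L M T^-2], RHS [L M T^-2] ✓
Step 2: a = F/m → LHS [L T^-2], RHS [L T^-2] ✓
Step 3: v = at → LHS [L T^-1], RHS [L T^-1] ✓
Step 4: v = Ft/m → LHS [L T^-1], RHS [L T^-1] ✓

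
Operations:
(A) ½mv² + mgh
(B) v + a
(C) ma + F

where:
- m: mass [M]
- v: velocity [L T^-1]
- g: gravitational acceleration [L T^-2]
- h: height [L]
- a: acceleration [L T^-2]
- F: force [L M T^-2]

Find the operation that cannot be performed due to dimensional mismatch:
(B) v + a

(A) ½mv² + mgh: ½mv² [L^2 M T^-2] and mgh [L^2 M T^-2] — same dimensions ✓
(B) v + a: v [L T^-1] and a [L T^-2] — different dimensions cannot be added/subtracted ✗
(C) ma + F: ma [L M T^-2] and F [L M T^-2] — same dimensions ✓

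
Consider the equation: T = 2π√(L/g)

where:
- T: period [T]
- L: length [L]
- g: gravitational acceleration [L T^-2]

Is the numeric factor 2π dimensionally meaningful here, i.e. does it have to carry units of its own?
No

T has dimensions [T] and √(L/g) already has dimensions [T], so the equation balances without 2π contributing any dimensions. 2π is a pure (dimensionless) number; changing or removing it would not affect dimensional consistency.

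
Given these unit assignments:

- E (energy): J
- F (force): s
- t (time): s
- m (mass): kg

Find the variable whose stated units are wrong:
F

The variable F (force) should have units N, not s.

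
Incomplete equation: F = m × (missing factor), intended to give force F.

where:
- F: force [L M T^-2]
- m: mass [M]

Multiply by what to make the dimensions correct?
a (acceleration), dimensions [L T^-2]

F has dimensions [L M T^-2] and m has dimensions [M].
The missing factor must have dimensions [L M T^-2] / [M] = [L T^-2], i.e. acceleration (a).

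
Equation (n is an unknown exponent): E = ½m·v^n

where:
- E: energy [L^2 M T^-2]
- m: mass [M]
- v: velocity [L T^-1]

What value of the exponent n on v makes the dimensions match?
n = 2

E has dimensions [L^2 M T^-2]; v has dimensions [L T^-1].
The rest of the RHS has dimensions [M], so v^n must supply [L^2 T^-2].
With n = 2: ½m·v^2 has dimensions [L^2 M T^-2], matching the LHS ✓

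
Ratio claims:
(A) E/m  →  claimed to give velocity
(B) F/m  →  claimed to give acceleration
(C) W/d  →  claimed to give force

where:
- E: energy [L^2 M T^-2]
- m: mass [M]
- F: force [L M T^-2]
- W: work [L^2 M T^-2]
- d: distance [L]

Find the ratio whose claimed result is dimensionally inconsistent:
(A) E/m does not give velocity

(A) E/m: [L^2 T^-2] ≠ velocity [L T^-1] ✗
(B) F/m: [L T^-2] = acceleration [L T^-2] ✓
(C) W/d: [L M T^-2] = force [L M T^-2] ✓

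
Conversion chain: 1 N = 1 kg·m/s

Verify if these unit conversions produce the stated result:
The chain is incorrect (it contains an error).

Incorrect: Newton is kg·m/s², not kg·m/s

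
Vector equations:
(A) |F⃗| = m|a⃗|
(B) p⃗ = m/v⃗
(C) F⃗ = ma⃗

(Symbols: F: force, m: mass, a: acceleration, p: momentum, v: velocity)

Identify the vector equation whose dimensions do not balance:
(B) p⃗ = m/v⃗

(A) |F⃗| = m|a⃗|: LHS [L M T^-2], RHS [L M T^-2] ✓ — magnitudes of vectors are scalars
(B) p⃗ = m/v⃗: LHS [L M T^-1], RHS [L^-1 M T] ✗ — momentum is mass times velocity; should be mv⃗ (and division by a vector is undefined)
(C) F⃗ = ma⃗: LHS [L M T^-2], RHS [L M T^-2] ✓ — Force and acceleration are vectors, mass is a scalar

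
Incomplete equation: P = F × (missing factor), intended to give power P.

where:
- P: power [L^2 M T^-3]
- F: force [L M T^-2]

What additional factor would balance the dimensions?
v (velocity), dimensions [L T^-1]

P has dimensions [L^2 M T^-3] and F has dimensions [L M T^-2].
The missing factor must have dimensions [L^2 M T^-3] / [L M T^-2] = [L T^-1], i.e. velocity (v).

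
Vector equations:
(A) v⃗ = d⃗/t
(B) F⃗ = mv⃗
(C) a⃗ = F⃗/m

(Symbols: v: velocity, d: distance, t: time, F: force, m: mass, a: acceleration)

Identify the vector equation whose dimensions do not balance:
(B) F⃗ = mv⃗

(A) v⃗ = d⃗/t: LHS [L T^-1], RHS [L T^-1] ✓ — displacement (vector) divided by time (scalar)
(B) F⃗ = mv⃗: LHS [L M T^-2], RHS [L M T^-1] ✗ — mass times velocity is momentum, not force; should be ma⃗
(C) a⃗ = F⃗/m: LHS [L T^-2], RHS [L T^-2] ✓ — force (vector) divided by mass (scalar)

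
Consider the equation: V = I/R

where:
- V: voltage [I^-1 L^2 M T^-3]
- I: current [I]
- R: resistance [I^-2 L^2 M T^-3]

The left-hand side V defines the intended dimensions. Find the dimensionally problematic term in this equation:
The right-hand side term I/R

V has dimensions [I^-1 L^2 M T^-3], but I/R has dimensions [I^3 L^-2 M^-1 T^3], so the term I/R is dimensionally wrong for V.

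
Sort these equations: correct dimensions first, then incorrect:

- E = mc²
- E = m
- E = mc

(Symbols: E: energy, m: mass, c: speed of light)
Dimensionally correct: E = mc²
Dimensionally incorrect: E = m, E = mc
Ordered (correct first, then incorrect): E = mc², E = m, E = mc

- E = mc²: LHS [L^2 M T^-2], RHS [L^2 M T^-2] → correct ✓
- E = m: LHS [L^2 M T^-2], RHS [M] → incorrect ✗
- E = mc: LHS [L^2 M T^-2], RHS [L M T^-1] → incorrect ✗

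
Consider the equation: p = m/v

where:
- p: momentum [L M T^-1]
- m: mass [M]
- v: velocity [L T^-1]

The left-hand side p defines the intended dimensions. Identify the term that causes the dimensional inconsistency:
The right-hand side term m/v

p has dimensions [L M T^-1], but m/v has dimensions [L^-1 M T], so the term m/v is dimensionally wrong for p.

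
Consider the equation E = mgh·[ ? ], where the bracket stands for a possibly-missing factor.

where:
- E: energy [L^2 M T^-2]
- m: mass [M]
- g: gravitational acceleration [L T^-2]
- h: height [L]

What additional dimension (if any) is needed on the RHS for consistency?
Nothing is missing — the bracketed factor must be dimensionless.

E has dimensions [L^2 M T^-2] and mgh already has dimensions [L^2 M T^-2], so E = mgh is dimensionally complete.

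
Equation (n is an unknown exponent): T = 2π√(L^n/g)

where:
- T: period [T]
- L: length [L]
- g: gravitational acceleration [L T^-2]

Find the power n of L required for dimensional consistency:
n = 1

T has dimensions [T]; L has dimensions [L].
With n = 1: 2π√(L^1/g) has dimensions [T], matching the LHS ✓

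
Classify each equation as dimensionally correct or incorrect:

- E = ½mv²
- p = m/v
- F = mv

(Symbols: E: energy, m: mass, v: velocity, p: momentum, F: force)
Dimensionally correct: E = ½mv²
Dimensionally incorrect: p = m/v, F = mv
Ordered (correct first, then incorrect): E = ½mv², p = m/v, F = mv

- E = ½mv²: LHS [L^2 M T^-2], RHS [L^2 M T^-2] → correct ✓
- p = m/v: LHS [L M T^-1], RHS [L^-1 M T] → incorrect ✗
- F = mv: LHS [L M T^-2], RHS [L M T^-1] → incorrect ✗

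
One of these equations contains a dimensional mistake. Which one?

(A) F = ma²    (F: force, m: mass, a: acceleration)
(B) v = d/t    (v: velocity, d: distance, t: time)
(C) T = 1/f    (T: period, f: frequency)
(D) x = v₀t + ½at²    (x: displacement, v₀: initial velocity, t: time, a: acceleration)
(A) F = ma²

The equation (A) F = ma² is dimensionally incorrect.

LHS (F): [L M T^-2]
RHS (ma²): [L^2 M T^-4] ✗

The dimensions do not match. The other three equations balance.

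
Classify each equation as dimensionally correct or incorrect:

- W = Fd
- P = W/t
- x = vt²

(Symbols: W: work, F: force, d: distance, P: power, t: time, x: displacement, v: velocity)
Dimensionally correct: W = Fd, P = W/t
Dimensionally incorrect: x = vt²
Ordered (correct first, then incorrect): W = Fd, P = W/t, x = vt²

- W = Fd: LHS [L^2 M T^-2], RHS [L^2 M T^-2] → correct ✓
- P = W/t: LHS [L^2 M T^-3], RHS [L^2 M T^-3] → correct ✓
- x = vt²: LHS [L], RHS [L T] → incorrect ✗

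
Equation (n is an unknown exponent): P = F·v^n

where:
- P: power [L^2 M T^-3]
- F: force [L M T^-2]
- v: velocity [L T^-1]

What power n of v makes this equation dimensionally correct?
n = 1

P has dimensions [L^2 M T^-3]; v has dimensions [L T^-1].
The rest of the RHS has dimensions [L M T^-2], so v^n must supply [L T^-1].
With n = 1: F·v^1 has dimensions [L^2 M T^-3], matching the LHS ✓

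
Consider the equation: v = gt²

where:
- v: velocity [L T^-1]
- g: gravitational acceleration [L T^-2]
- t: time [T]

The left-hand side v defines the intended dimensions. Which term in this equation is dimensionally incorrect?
The right-hand side term gt²

v has dimensions [L T^-1], but gt² has dimensions [L], so the term gt² is dimensionally wrong for v.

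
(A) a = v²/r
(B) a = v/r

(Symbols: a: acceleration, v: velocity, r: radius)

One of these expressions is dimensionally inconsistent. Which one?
(B)

(A) a = v²/r: LHS [L T^-2], RHS [L T^-2] ✓
(B) a = v/r: LHS [L T^-2], RHS [T^-1] ✗

Expression (B) a = v/r is dimensionally incorrect.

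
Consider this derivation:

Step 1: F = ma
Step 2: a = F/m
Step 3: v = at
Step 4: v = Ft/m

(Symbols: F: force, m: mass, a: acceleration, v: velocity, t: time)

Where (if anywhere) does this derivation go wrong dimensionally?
No step introduces an error — all steps are dimensionally consistent.

Step 1: F = ma → LHS [L M T^-2], RHS [L M T^-2] ✓
Step 2: a = F/m → LHS [L T^-2], RHS [L T^-2] ✓
Step 3: v = at → LHS [L T^-1], RHS [L T^-1] ✓
Step 4: v = Ft/m → LHS [L T^-1], RHS [L T^-1] ✓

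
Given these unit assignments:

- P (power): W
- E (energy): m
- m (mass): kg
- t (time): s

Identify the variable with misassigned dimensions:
E

The variable E (energy) should have units J, not m.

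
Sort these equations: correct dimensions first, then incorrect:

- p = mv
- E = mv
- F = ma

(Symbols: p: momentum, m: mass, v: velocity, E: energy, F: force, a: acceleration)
Dimensionally correct: p = mv, F = ma
Dimensionally incorrect: E = mv
Ordered (correct first, then incorrect): p = mv, F = ma, E = mv

- p = mv: LHS [L M T^-1], RHS [L M T^-1] → correct ✓
- E = mv: LHS [L^2 M T^-2], RHS [L M T^-1] → incorrect ✗
- F = ma: LHS [L M T^-2], RHS [L M T^-2] → correct ✓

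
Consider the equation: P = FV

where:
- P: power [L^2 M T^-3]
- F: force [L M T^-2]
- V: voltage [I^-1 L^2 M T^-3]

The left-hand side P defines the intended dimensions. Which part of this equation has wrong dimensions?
The right-hand side term FV

P has dimensions [L^2 M T^-3], but FV has dimensions [I^-1 L^3 M^2 T^-5], so the term FV is dimensionally wrong for P.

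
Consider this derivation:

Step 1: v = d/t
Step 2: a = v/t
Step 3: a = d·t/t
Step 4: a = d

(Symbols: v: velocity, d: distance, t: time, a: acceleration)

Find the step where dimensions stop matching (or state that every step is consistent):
Step 3

Step 1: v = d/t → LHS [L T^-1], RHS [L T^-1] ✓
Step 2: a = v/t → LHS [L T^-2], RHS [L T^-2] ✓
Step 3: a = d·t/t → LHS [L T^-2], RHS [L] ✗

The first dimensional inconsistency appears in step 3: a = d·t/t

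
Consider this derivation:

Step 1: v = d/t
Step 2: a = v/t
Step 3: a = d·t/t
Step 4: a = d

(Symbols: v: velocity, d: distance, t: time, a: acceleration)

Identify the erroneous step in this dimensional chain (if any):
Step 3

Step 1: v = d/t → LHS [L T^-1], RHS [L T^-1] ✓
Step 2: a = v/t → LHS [L T^-2], RHS [L T^-2] ✓
Step 3: a = d·t/t → LHS [L T^-2], RHS [L] ✗

The first dimensional inconsistency appears in step 3: a = d·t/t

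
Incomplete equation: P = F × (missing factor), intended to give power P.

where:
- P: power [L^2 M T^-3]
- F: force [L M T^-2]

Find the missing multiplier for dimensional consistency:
v (velocity), dimensions [L T^-1]

P has dimensions [L^2 M T^-3] and F has dimensions [L M T^-2].
The missing factor must have dimensions [L^2 M T^-3] / [L M T^-2] = [L T^-1], i.e. velocity (v).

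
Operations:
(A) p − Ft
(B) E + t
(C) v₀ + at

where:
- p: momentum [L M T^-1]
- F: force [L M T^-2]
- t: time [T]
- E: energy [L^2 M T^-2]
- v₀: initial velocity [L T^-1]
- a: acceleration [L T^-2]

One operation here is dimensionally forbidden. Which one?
(B) E + t

(A) p − Ft: p [L M T^-1] and Ft [L M T^-1] — same dimensions ✓
(B) E + t: E [L^2 M T^-2] and t [T] — different dimensions cannot be added/subtracted ✗
(C) v₀ + at: v₀ [L T^-1] and at [L T^-1] — same dimensions ✓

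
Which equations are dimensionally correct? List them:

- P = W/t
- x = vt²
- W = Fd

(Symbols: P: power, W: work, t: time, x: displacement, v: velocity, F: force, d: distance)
Dimensionally correct: P = W/t, W = Fd
Dimensionally incorrect: x = vt²
Ordered (correct first, then incorrect): P = W/t, W = Fd, x = vt²

- P = W/t: LHS [L^2 M T^-3], RHS [L^2 M T^-3] → correct ✓
- x = vt²: LHS [L], RHS [L T] → incorrect ✗
- W = Fd: LHS [L^2 M T^-2], RHS [L^2 M T^-2] → correct ✓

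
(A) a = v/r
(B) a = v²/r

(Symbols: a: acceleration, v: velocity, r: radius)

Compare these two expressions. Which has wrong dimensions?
(A)

(A) a = v/r: LHS [L T^-2], RHS [T^-1] ✗
(B) a = v²/r: LHS [L T^-2], RHS [L T^-2] ✓

Expression (A) a = v/r is dimensionally incorrect.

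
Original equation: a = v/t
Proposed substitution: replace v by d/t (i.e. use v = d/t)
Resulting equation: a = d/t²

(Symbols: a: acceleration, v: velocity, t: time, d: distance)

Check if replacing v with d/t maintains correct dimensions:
Yes

[v] = [L T^-1] and [d/t] = [L T^-1]. These match, so the substitution replaces a quantity by one of the same dimensions and the result a = d/t² has LHS [L T^-2] vs RHS [L T^-2] — still consistent.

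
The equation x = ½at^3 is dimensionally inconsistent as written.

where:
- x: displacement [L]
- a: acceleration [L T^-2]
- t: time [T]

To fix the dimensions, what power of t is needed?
The exponent of t should be 2: x = ½at^2

The LHS x has dimensions [L]; t has dimensions [T].
As written, the RHS ½at^3 (exponent 3 on t) has dimensions [L T], which does not match.
With exponent 2, the RHS ½at^2 has dimensions [L], matching the LHS.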